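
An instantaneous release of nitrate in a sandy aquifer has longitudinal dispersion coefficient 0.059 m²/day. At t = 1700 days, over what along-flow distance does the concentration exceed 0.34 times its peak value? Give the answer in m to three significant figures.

41.6 m

The plume is Gaussian with σ = √(2Dt) = √(2 × 0.059 × 1700) = 14.16 m.
C/C_peak = exp(−Δx²/(2σ²)) = 0.34 ⇒ Δx = σ·√(−2 ln 0.34) = 14.16 × 1.469 = 20.80 m.
Width = 2Δx = 41.6 m.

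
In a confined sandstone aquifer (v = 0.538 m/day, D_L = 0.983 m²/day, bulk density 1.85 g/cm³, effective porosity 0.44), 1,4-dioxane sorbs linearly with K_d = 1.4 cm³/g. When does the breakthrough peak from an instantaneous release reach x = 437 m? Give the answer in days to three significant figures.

Retardation factor R = 1 + ρ_b·K_d/n = 1 + 1.85 × 1.4/0.44 = 6.886.
Sorption retards both mechanisms: v_R = v/R = 0.07813 m/day, D_R = D/R = 0.1428 m²/day.
Peak time from v_R²t² + 2D_R t − x² = 0: t = (√(D_R² + v_R²x²) − D_R)/v_R².
√(D_R² + v_R²x²) = √(0.1428² + 0.07813² × 437²) = 34.14; v_R² = 0.006104.
t = (34.14 − 0.1428)/0.006104 = 5570 days.

5570 days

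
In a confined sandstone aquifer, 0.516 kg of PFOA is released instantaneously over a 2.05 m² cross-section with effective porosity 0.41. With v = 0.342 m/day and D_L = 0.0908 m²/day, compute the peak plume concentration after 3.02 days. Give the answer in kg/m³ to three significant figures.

0.331 kg/m³

The peak of an instantaneous 1D plume sits at x = vt; there the Gaussian factor is 1 and C_max = M/(n_e·A·√(4πDt)), where n_e·A is the pore area the mass is dissolved in.
√(4πDt) = √(4π × 0.0908 × 3.02) = 1.856 m, so C_max = 0.516/(0.41 × 2.05 × 1.856) = 0.331 kg/m³.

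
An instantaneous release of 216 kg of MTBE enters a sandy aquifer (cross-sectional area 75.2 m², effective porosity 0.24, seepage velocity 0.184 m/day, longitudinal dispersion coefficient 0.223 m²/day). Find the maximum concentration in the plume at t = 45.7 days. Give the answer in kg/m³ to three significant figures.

1.06 kg/m³

The peak of an instantaneous 1D plume sits at x = vt; there the Gaussian factor is 1 and C_max = M/(n_e·A·√(4πDt)), where n_e·A is the pore area the mass is dissolved in.
√(4πDt) = √(4π × 0.223 × 45.7) = 11.32 m, so C_max = 216/(0.24 × 75.2 × 11.32) = 1.06 kg/m³.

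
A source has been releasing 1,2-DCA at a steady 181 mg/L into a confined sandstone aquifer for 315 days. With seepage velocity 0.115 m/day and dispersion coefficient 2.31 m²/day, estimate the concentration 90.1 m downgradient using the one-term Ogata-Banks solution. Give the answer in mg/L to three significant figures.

14.3 mg/L

For a continuous step input, C/C₀ ≈ ½·erfc((x−vt)/(2√(Dt))).
vt = 0.115 × 315 = 36.225 m and 2√(Dt) = 2√(2.31 × 315) = 53.95 m.
Argument (x−vt)/(2√(Dt)) = (90.1 − 36.225)/53.95 = 0.9986; ½·erfc(0.9986) = 0.07894.
C = 181 × 0.07894 = 14.3 mg/L.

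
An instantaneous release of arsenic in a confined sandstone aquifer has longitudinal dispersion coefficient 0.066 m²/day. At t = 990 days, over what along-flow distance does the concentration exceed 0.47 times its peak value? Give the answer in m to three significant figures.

The plume is Gaussian with σ = √(2Dt) = √(2 × 0.066 × 990) = 11.43 m.
C/C_peak = exp(−Δx²/(2σ²)) = 0.47 ⇒ Δx = σ·√(−2 ln 0.47) = 11.43 × 1.229 = 14.05 m.
Width = 2Δx = 28.1 m.

28.1 m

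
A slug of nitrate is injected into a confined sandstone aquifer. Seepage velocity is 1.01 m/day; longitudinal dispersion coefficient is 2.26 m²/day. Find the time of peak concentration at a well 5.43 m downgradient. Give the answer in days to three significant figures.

3.60 days

For the 1D instantaneous-source solution, setting ∂C/∂t = 0 at fixed x gives v²t² + 2Dt − x² = 0, so t = (√(D² + v²x²) − D)/v².
√(D² + v²x²) = √(2.26² + 1.01² × 5.43²) = 5.932; v² = 1.0201.
t = (5.932 − 2.26)/1.0201 = 3.60 days (vs. the pure-advection estimate x/v = 5.38 d).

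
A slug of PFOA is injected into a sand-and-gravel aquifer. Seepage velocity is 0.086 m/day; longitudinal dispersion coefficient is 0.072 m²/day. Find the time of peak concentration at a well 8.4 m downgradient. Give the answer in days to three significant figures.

For the 1D instantaneous-source solution, setting ∂C/∂t = 0 at fixed x gives v²t² + 2Dt − x² = 0, so t = (√(D² + v²x²) − D)/v².
√(D² + v²x²) = √(0.072² + 0.086² × 8.4²) = 0.7260; v² = 0.007396.
t = (0.7260 − 0.072)/0.007396 = 88.4 days (vs. the pure-advection estimate x/v = 97.7 d).

88.4 days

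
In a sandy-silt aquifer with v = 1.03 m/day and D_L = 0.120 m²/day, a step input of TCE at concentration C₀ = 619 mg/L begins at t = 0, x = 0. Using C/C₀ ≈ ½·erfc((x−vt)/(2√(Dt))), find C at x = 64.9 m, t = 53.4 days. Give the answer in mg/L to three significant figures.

For a continuous step input, C/C₀ ≈ ½·erfc((x−vt)/(2√(Dt))).
vt = 1.03 × 53.4 = 55.002 m and 2√(Dt) = 2√(0.120 × 53.4) = 5.063 m.
Argument (x−vt)/(2√(Dt)) = (64.9 − 55.002)/5.063 = 1.955; ½·erfc(1.955) = 0.002848.
C = 619 × 0.002848 = 1.76 mg/L.

1.76 mg/L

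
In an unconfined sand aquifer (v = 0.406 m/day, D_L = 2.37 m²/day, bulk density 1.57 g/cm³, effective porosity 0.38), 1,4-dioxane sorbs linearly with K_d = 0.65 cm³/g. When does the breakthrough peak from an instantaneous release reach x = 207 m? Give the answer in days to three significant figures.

Retardation factor R = 1 + ρ_b·K_d/n = 1 + 1.57 × 0.65/0.38 = 3.686.
Sorption retards both mechanisms: v_R = v/R = 0.1101 m/day, D_R = D/R = 0.6430 m²/day.
Peak time from v_R²t² + 2D_R t − x² = 0: t = (√(D_R² + v_R²x²) − D_R)/v_R².
√(D_R² + v_R²x²) = √(0.6430² + 0.1101² × 207²) = 22.80; v_R² = 0.01212.
t = (22.80 − 0.6430)/0.01212 = 1830 days.

1830 days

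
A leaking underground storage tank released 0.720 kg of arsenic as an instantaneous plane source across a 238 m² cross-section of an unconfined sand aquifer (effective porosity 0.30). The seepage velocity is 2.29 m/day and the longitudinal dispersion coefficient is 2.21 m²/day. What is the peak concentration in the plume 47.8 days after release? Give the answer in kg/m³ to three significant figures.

The peak of an instantaneous 1D plume sits at x = vt; there the Gaussian factor is 1 and C_max = M/(n_e·A·√(4πDt)), where n_e·A is the pore area the mass is dissolved in.
√(4πDt) = √(4π × 2.21 × 47.8) = 36.43 m, so C_max = 0.720/(0.30 × 238 × 36.43) = 0.000277 kg/m³.

0.000277 kg/m³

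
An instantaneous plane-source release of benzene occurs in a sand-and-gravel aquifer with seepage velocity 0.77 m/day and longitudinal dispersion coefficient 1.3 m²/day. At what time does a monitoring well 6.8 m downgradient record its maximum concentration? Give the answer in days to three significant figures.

6.91 days

For the 1D instantaneous-source solution, setting ∂C/∂t = 0 at fixed x gives v²t² + 2Dt − x² = 0, so t = (√(D² + v²x²) − D)/v².
√(D² + v²x²) = √(1.3² + 0.77² × 6.8²) = 5.395; v² = 0.5929.
t = (5.395 − 1.3)/0.5929 = 6.91 days (vs. the pure-advection estimate x/v = 8.83 d).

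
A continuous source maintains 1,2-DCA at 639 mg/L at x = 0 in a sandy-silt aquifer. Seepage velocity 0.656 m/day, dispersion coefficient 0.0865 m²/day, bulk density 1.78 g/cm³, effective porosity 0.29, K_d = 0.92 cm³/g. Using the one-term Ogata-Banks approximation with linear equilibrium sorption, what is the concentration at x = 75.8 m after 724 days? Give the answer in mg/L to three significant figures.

Retardation factor R = 1 + ρ_b·K_d/n = 1 + 1.78 × 0.92/0.29 = 6.647.
Sorption retards both mechanisms: v_R = v/R = 0.09869 m/day, D_R = D/R = 0.01301 m²/day.
v_R·t = 0.09869 × 724 = 71.45156 m; 2√(D_R t) = 6.138 m; argument = (75.8 − 71.45156)/6.138 = 0.7084.
C = C₀ × ½·erfc(0.7084) = 639 × 0.1582 = 101 mg/L.

101 mg/L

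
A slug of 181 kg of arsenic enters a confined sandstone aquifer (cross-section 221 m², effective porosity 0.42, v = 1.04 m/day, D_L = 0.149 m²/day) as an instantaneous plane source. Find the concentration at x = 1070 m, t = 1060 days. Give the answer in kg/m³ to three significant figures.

For an instantaneous plane source, C(x,t) = M/(n_e·A·√(4πDt)) · exp(−(x−vt)²/(4Dt)), with n_e·A the pore (flow) area.
Plume center vt = 1.04 × 1060 = 1102.4 m, so the well at 1070 m is 32.4 m upgradient of the peak.
√(4πDt) = 44.55 m, giving peak height M/(n_e·A·√(4πDt)) = 181/(0.42 × 221 × 44.55) = 0.04377 kg/m³.
(x−vt)²/(4Dt) = (-32.4)²/(4 × 0.149 × 1060) = 1.662; exp(−1.662) = 0.1898.
C = 0.04377 × 0.1898 = 0.00831 kg/m³.

0.00831 kg/m³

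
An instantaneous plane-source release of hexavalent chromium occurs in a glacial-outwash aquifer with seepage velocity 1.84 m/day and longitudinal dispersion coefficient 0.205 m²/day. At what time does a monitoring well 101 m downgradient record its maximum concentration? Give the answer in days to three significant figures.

For the 1D instantaneous-source solution, setting ∂C/∂t = 0 at fixed x gives v²t² + 2Dt − x² = 0, so t = (√(D² + v²x²) − D)/v².
√(D² + v²x²) = √(0.205² + 1.84² × 101²) = 185.8; v² = 3.3856.
t = (185.8 − 0.205)/3.3856 = 54.8 days (vs. the pure-advection estimate x/v = 54.9 d).

54.8 days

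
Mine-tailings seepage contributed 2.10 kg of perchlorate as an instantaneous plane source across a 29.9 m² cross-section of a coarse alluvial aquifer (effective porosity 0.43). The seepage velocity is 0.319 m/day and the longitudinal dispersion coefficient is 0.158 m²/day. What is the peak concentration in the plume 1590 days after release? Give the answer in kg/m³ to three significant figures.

The peak of an instantaneous 1D plume sits at x = vt; there the Gaussian factor is 1 and C_max = M/(n_e·A·√(4πDt)), where n_e·A is the pore area the mass is dissolved in.
√(4πDt) = √(4π × 0.158 × 1590) = 56.19 m, so C_max = 2.10/(0.43 × 29.9 × 56.19) = 0.00291 kg/m³.

0.00291 kg/m³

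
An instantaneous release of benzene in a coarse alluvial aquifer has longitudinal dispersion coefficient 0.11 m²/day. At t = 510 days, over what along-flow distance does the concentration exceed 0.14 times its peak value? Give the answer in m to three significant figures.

The plume is Gaussian with σ = √(2Dt) = √(2 × 0.11 × 510) = 10.59 m.
C/C_peak = exp(−Δx²/(2σ²)) = 0.14 ⇒ Δx = σ·√(−2 ln 0.14) = 10.59 × 1.983 = 21.00 m.
Width = 2Δx = 42.0 m.

42.0 m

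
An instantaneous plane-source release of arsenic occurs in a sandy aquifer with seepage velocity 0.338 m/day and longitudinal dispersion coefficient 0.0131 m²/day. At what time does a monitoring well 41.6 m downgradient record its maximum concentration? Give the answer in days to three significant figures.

For the 1D instantaneous-source solution, setting ∂C/∂t = 0 at fixed x gives v²t² + 2Dt − x² = 0, so t = (√(D² + v²x²) − D)/v².
√(D² + v²x²) = √(0.0131² + 0.338² × 41.6²) = 14.06; v² = 0.114244.
t = (14.06 − 0.0131)/0.114244 = 123 days (vs. the pure-advection estimate x/v = 123 d).

123 days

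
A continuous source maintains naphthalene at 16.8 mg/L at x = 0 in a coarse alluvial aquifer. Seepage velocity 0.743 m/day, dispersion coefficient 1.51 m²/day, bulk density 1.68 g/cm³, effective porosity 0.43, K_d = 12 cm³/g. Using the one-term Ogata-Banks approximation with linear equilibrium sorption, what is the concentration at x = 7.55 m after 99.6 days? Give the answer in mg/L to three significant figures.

Retardation factor R = 1 + ρ_b·K_d/n = 1 + 1.68 × 12/0.43 = 47.88.
Sorption retards both mechanisms: v_R = v/R = 0.01552 m/day, D_R = D/R = 0.03154 m²/day.
v_R·t = 0.01552 × 99.6 = 1.545792 m; 2√(D_R t) = 3.545 m; argument = (7.55 − 1.545792)/3.545 = 1.694.
C = C₀ × ½·erfc(1.694) = 16.8 × 0.008295 = 0.139 mg/L.

0.139 mg/L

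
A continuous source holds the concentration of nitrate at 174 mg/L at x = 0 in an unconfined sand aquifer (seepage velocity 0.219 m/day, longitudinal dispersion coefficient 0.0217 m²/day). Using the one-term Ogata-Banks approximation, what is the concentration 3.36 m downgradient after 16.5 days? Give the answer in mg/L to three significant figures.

For a continuous step input, C/C₀ ≈ ½·erfc((x−vt)/(2√(Dt))).
vt = 0.219 × 16.5 = 3.6135 m and 2√(Dt) = 2√(0.0217 × 16.5) = 1.197 m.
Argument (x−vt)/(2√(Dt)) = (3.36 − 3.6135)/1.197 = -0.2118; ½·erfc(-0.2118) = 0.6177.
C = 174 × 0.6177 = 107 mg/L.

107 mg/L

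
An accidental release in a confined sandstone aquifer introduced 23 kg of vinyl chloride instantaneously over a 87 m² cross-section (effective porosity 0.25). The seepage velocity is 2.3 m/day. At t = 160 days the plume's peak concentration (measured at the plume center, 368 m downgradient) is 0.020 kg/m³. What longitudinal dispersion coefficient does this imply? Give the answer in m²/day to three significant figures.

At the plume center C_max = M/(n_e·A·√(4πDt)), so D = M²/(4πt·(n_e·A·C_max)²).
n_e·A·C_max = 0.25 × 87 × 0.020 = 0.4350 kg/m.
D = 23²/(4π × 160 × 0.4350²) = 1.39 m²/day.

1.39 m²/day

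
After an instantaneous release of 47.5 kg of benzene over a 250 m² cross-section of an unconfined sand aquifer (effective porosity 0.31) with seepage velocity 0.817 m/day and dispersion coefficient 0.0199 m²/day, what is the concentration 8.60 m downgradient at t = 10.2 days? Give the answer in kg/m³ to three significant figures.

For an instantaneous plane source, C(x,t) = M/(n_e·A·√(4πDt)) · exp(−(x−vt)²/(4Dt)), with n_e·A the pore (flow) area.
Plume center vt = 0.817 × 10.2 = 8.3334 m, so the well at 8.60 m is 0.2666 m downgradient of the peak.
√(4πDt) = 1.597 m, giving peak height M/(n_e·A·√(4πDt)) = 47.5/(0.31 × 250 × 1.597) = 0.3838 kg/m³.
(x−vt)²/(4Dt) = (0.2666)²/(4 × 0.0199 × 10.2) = 0.08754; exp(−0.08754) = 0.9162.
C = 0.3838 × 0.9162 = 0.352 kg/m³.

0.352 kg/m³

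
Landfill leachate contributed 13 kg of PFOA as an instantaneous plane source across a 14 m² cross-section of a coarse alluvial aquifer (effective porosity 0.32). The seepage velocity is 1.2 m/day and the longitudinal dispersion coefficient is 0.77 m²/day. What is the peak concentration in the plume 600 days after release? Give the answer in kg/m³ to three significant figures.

0.0381 kg/m³

The peak of an instantaneous 1D plume sits at x = vt; there the Gaussian factor is 1 and C_max = M/(n_e·A·√(4πDt)), where n_e·A is the pore area the mass is dissolved in.
√(4πDt) = √(4π × 0.77 × 600) = 76.19 m, so C_max = 13/(0.32 × 14 × 76.19) = 0.0381 kg/m³.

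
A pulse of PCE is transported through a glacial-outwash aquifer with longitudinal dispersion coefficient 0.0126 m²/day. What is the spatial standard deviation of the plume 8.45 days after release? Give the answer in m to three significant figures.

Dispersive spreading gives a Gaussian with σ² = 2Dt; advection only shifts the center.
σ = √(2 × 0.0126 × 8.45) = 0.461 m.

0.461 m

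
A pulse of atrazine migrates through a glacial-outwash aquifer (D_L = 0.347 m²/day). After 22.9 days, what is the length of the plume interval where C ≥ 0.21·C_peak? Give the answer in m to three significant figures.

The plume is Gaussian with σ = √(2Dt) = √(2 × 0.347 × 22.9) = 3.987 m.
C/C_peak = exp(−Δx²/(2σ²)) = 0.21 ⇒ Δx = σ·√(−2 ln 0.21) = 3.987 × 1.767 = 7.045 m.
Width = 2Δx = 14.1 m.

14.1 m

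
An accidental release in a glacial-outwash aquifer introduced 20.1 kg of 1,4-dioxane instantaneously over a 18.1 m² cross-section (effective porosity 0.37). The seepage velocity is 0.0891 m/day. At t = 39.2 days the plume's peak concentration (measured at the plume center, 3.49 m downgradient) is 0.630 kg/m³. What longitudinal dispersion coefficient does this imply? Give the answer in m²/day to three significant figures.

0.0461 m²/day

At the plume center C_max = M/(n_e·A·√(4πDt)), so D = M²/(4πt·(n_e·A·C_max)²).
n_e·A·C_max = 0.37 × 18.1 × 0.630 = 4.219 kg/m.
D = 20.1²/(4π × 39.2 × 4.219²) = 0.0461 m²/day.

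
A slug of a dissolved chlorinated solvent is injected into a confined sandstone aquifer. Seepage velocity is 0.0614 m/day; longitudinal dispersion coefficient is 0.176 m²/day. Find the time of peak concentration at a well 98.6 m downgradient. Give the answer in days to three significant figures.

1560 days

For the 1D instantaneous-source solution, setting ∂C/∂t = 0 at fixed x gives v²t² + 2Dt − x² = 0, so t = (√(D² + v²x²) − D)/v².
√(D² + v²x²) = √(0.176² + 0.0614² × 98.6²) = 6.057; v² = 0.00376996.
t = (6.057 − 0.176)/0.00376996 = 1560 days (vs. the pure-advection estimate x/v = 1610 d).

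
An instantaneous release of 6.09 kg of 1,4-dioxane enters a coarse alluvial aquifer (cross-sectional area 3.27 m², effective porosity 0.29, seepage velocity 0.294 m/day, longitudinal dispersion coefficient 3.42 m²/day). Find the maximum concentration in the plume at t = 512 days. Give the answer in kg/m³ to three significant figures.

0.0433 kg/m³

The peak of an instantaneous 1D plume sits at x = vt; there the Gaussian factor is 1 and C_max = M/(n_e·A·√(4πDt)), where n_e·A is the pore area the mass is dissolved in.
√(4πDt) = √(4π × 3.42 × 512) = 148.3 m, so C_max = 6.09/(0.29 × 3.27 × 148.3) = 0.0433 kg/m³.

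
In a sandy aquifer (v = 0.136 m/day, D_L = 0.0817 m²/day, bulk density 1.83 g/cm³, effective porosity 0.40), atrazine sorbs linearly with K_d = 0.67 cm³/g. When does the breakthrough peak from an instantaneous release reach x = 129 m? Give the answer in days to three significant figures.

Retardation factor R = 1 + ρ_b·K_d/n = 1 + 1.83 × 0.67/0.40 = 4.065.
Sorption retards both mechanisms: v_R = v/R = 0.03346 m/day, D_R = D/R = 0.02010 m²/day.
Peak time from v_R²t² + 2D_R t − x² = 0: t = (√(D_R² + v_R²x²) − D_R)/v_R².
√(D_R² + v_R²x²) = √(0.02010² + 0.03346² × 129²) = 4.316; v_R² = 0.001120.
t = (4.316 − 0.02010)/0.001120 = 3840 days.

3840 days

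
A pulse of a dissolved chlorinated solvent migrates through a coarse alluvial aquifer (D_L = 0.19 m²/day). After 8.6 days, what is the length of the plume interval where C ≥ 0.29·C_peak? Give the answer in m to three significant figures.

The plume is Gaussian with σ = √(2Dt) = √(2 × 0.19 × 8.6) = 1.808 m.
C/C_peak = exp(−Δx²/(2σ²)) = 0.29 ⇒ Δx = σ·√(−2 ln 0.29) = 1.808 × 1.573 = 2.844 m.
Width = 2Δx = 5.69 m.

5.69 m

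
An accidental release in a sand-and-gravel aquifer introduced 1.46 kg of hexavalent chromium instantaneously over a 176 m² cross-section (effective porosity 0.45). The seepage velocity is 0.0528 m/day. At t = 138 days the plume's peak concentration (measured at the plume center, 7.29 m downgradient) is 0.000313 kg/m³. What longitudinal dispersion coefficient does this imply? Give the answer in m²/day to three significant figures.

At the plume center C_max = M/(n_e·A·√(4πDt)), so D = M²/(4πt·(n_e·A·C_max)²).
n_e·A·C_max = 0.45 × 176 × 0.000313 = 0.02479 kg/m.
D = 1.46²/(4π × 138 × 0.02479²) = 2.00 m²/day.

2.00 m²/day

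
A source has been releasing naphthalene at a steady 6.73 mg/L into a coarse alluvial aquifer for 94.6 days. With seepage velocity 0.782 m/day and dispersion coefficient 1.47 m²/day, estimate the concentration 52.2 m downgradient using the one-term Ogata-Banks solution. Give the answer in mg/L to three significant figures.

For a continuous step input, C/C₀ ≈ ½·erfc((x−vt)/(2√(Dt))).
vt = 0.782 × 94.6 = 73.9772 m and 2√(Dt) = 2√(1.47 × 94.6) = 23.58 m.
Argument (x−vt)/(2√(Dt)) = (52.2 − 73.9772)/23.58 = -0.9235; ½·erfc(-0.9235) = 0.9042.
C = 6.73 × 0.9042 = 6.09 mg/L.

6.09 mg/L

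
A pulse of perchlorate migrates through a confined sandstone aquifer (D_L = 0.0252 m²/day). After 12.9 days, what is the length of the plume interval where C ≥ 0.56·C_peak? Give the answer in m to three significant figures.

The plume is Gaussian with σ = √(2Dt) = √(2 × 0.0252 × 12.9) = 0.8063 m.
C/C_peak = exp(−Δx²/(2σ²)) = 0.56 ⇒ Δx = σ·√(−2 ln 0.56) = 0.8063 × 1.077 = 0.8684 m.
Width = 2Δx = 1.74 m.

1.74 m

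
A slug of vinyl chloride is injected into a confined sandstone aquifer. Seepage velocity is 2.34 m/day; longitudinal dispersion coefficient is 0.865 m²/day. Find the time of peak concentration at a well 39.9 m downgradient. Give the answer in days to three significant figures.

16.9 days

For the 1D instantaneous-source solution, setting ∂C/∂t = 0 at fixed x gives v²t² + 2Dt − x² = 0, so t = (√(D² + v²x²) − D)/v².
√(D² + v²x²) = √(0.865² + 2.34² × 39.9²) = 93.37; v² = 5.4756.
t = (93.37 − 0.865)/5.4756 = 16.9 days (vs. the pure-advection estimate x/v = 17.1 d).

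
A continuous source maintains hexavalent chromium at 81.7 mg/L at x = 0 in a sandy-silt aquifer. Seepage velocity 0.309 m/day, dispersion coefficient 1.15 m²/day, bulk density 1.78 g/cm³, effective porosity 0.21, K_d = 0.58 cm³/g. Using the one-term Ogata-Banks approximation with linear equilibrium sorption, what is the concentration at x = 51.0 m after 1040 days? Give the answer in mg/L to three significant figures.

Retardation factor R = 1 + ρ_b·K_d/n = 1 + 1.78 × 0.58/0.21 = 5.916.
Sorption retards both mechanisms: v_R = v/R = 0.05223 m/day, D_R = D/R = 0.1944 m²/day.
v_R·t = 0.05223 × 1040 = 54.3192 m; 2√(D_R t) = 28.44 m; argument = (51.0 − 54.3192)/28.44 = -0.1167.
C = C₀ × ½·erfc(-0.1167) = 81.7 × 0.5655 = 46.2 mg/L.

46.2 mg/L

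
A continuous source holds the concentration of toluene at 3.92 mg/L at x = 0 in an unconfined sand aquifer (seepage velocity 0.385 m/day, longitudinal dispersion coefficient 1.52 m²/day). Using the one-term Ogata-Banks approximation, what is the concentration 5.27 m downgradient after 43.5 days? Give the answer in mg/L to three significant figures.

3.30 mg/L

For a continuous step input, C/C₀ ≈ ½·erfc((x−vt)/(2√(Dt))).
vt = 0.385 × 43.5 = 16.7475 m and 2√(Dt) = 2√(1.52 × 43.5) = 16.26 m.
Argument (x−vt)/(2√(Dt)) = (5.27 − 16.7475)/16.26 = -0.7059; ½·erfc(-0.7059) = 0.8409.
C = 3.92 × 0.8409 = 3.30 mg/L.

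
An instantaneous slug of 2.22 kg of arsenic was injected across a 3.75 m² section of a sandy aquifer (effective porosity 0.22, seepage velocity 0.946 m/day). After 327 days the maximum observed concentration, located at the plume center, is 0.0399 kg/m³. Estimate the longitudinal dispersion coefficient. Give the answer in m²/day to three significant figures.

At the plume center C_max = M/(n_e·A·√(4πDt)), so D = M²/(4πt·(n_e·A·C_max)²).
n_e·A·C_max = 0.22 × 3.75 × 0.0399 = 0.03292 kg/m.
D = 2.22²/(4π × 327 × 0.03292²) = 1.11 m²/day.

1.11 m²/day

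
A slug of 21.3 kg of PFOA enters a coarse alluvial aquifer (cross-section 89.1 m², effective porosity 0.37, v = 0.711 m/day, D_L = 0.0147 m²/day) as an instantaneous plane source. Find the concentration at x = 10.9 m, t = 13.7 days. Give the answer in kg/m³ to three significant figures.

For an instantaneous plane source, C(x,t) = M/(n_e·A·√(4πDt)) · exp(−(x−vt)²/(4Dt)), with n_e·A the pore (flow) area.
Plume center vt = 0.711 × 13.7 = 9.7407 m, so the well at 10.9 m is 1.1593 m downgradient of the peak.
√(4πDt) = 1.591 m, giving peak height M/(n_e·A·√(4πDt)) = 21.3/(0.37 × 89.1 × 1.591) = 0.4061 kg/m³.
(x−vt)²/(4Dt) = (1.1593)²/(4 × 0.0147 × 13.7) = 1.668; exp(−1.668) = 0.1886.
C = 0.4061 × 0.1886 = 0.0766 kg/m³.

0.0766 kg/m³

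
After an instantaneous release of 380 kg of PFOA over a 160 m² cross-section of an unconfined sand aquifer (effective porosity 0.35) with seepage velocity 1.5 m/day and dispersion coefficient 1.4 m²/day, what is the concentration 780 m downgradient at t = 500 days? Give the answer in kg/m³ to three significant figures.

For an instantaneous plane source, C(x,t) = M/(n_e·A·√(4πDt)) · exp(−(x−vt)²/(4Dt)), with n_e·A the pore (flow) area.
Plume center vt = 1.5 × 500 = 750 m, so the well at 780 m is 30 m downgradient of the peak.
√(4πDt) = 93.79 m, giving peak height M/(n_e·A·√(4πDt)) = 380/(0.35 × 160 × 93.79) = 0.07235 kg/m³.
(x−vt)²/(4Dt) = (30)²/(4 × 1.4 × 500) = 0.3214; exp(−0.3214) = 0.7251.
C = 0.07235 × 0.7251 = 0.0525 kg/m³.

0.0525 kg/m³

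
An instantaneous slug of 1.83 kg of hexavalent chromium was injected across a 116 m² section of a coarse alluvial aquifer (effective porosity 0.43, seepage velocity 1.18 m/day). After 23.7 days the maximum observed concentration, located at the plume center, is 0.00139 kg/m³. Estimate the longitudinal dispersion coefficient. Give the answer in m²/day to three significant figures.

2.34 m²/day

At the plume center C_max = M/(n_e·A·√(4πDt)), so D = M²/(4πt·(n_e·A·C_max)²).
n_e·A·C_max = 0.43 × 116 × 0.00139 = 0.06933 kg/m.
D = 1.83²/(4π × 23.7 × 0.06933²) = 2.34 m²/day.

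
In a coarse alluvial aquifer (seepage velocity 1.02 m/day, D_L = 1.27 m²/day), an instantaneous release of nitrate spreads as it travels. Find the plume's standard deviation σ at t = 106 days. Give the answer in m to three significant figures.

16.4 m

Dispersive spreading gives a Gaussian with σ² = 2Dt; advection only shifts the center.
σ = √(2 × 1.27 × 106) = 16.4 m.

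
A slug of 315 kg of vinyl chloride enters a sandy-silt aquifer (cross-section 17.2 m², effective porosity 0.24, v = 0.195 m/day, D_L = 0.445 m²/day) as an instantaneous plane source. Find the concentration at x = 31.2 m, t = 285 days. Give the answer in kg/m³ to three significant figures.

For an instantaneous plane source, C(x,t) = M/(n_e·A·√(4πDt)) · exp(−(x−vt)²/(4Dt)), with n_e·A the pore (flow) area.
Plume center vt = 0.195 × 285 = 55.575 m, so the well at 31.2 m is 24.375 m upgradient of the peak.
√(4πDt) = 39.92 m, giving peak height M/(n_e·A·√(4πDt)) = 315/(0.24 × 17.2 × 39.92) = 1.912 kg/m³.
(x−vt)²/(4Dt) = (-24.375)²/(4 × 0.445 × 285) = 1.171; exp(−1.171) = 0.3101.
C = 1.912 × 0.3101 = 0.593 kg/m³.

0.593 kg/m³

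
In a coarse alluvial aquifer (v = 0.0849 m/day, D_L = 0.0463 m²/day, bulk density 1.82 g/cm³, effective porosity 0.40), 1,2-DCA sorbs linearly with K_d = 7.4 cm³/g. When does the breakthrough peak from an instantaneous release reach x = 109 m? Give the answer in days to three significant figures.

44300 days

Retardation factor R = 1 + ρ_b·K_d/n = 1 + 1.82 × 7.4/0.40 = 34.67.
Sorption retards both mechanisms: v_R = v/R = 0.002449 m/day, D_R = D/R = 0.001335 m²/day.
Peak time from v_R²t² + 2D_R t − x² = 0: t = (√(D_R² + v_R²x²) − D_R)/v_R².
√(D_R² + v_R²x²) = √(0.001335² + 0.002449² × 109²) = 0.2669; v_R² = 5.998e-06.
t = (0.2669 − 0.001335)/5.998e-06 = 44300 days.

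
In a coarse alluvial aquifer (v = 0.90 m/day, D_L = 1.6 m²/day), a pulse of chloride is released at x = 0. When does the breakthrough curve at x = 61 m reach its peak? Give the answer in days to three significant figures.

For the 1D instantaneous-source solution, setting ∂C/∂t = 0 at fixed x gives v²t² + 2Dt − x² = 0, so t = (√(D² + v²x²) − D)/v².
√(D² + v²x²) = √(1.6² + 0.90² × 61²) = 54.92; v² = 0.81.
t = (54.92 − 1.6)/0.81 = 65.8 days (vs. the pure-advection estimate x/v = 67.8 d).

65.8 days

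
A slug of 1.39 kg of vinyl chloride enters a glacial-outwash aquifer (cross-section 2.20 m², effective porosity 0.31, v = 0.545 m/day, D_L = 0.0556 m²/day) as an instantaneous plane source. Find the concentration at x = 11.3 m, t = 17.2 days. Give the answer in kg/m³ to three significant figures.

For an instantaneous plane source, C(x,t) = M/(n_e·A·√(4πDt)) · exp(−(x−vt)²/(4Dt)), with n_e·A the pore (flow) area.
Plume center vt = 0.545 × 17.2 = 9.374 m, so the well at 11.3 m is 1.926 m downgradient of the peak.
√(4πDt) = 3.467 m, giving peak height M/(n_e·A·√(4πDt)) = 1.39/(0.31 × 2.20 × 3.467) = 0.5879 kg/m³.
(x−vt)²/(4Dt) = (1.926)²/(4 × 0.0556 × 17.2) = 0.9697; exp(−0.9697) = 0.3792.
C = 0.5879 × 0.3792 = 0.223 kg/m³.

0.223 kg/m³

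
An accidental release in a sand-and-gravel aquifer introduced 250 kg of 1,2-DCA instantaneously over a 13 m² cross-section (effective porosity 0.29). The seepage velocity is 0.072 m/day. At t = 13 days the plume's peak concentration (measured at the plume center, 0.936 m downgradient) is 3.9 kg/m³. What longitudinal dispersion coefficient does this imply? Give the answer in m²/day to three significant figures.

At the plume center C_max = M/(n_e·A·√(4πDt)), so D = M²/(4πt·(n_e·A·C_max)²).
n_e·A·C_max = 0.29 × 13 × 3.9 = 14.70 kg/m.
D = 250²/(4π × 13 × 14.70²) = 1.77 m²/day.

1.77 m²/day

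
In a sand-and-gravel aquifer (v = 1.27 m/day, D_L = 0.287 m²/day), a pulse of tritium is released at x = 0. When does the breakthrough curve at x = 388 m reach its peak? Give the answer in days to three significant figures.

305 days

For the 1D instantaneous-source solution, setting ∂C/∂t = 0 at fixed x gives v²t² + 2Dt − x² = 0, so t = (√(D² + v²x²) − D)/v².
√(D² + v²x²) = √(0.287² + 1.27² × 388²) = 492.8; v² = 1.6129.
t = (492.8 − 0.287)/1.6129 = 305 days (vs. the pure-advection estimate x/v = 306 d).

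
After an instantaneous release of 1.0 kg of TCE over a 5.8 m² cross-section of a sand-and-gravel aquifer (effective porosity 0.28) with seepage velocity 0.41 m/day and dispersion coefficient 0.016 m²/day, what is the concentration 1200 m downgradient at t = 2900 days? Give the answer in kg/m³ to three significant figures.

For an instantaneous plane source, C(x,t) = M/(n_e·A·√(4πDt)) · exp(−(x−vt)²/(4Dt)), with n_e·A the pore (flow) area.
Plume center vt = 0.41 × 2900 = 1189 m, so the well at 1200 m is 11 m downgradient of the peak.
√(4πDt) = 24.15 m, giving peak height M/(n_e·A·√(4πDt)) = 1.0/(0.28 × 5.8 × 24.15) = 0.02550 kg/m³.
(x−vt)²/(4Dt) = (11)²/(4 × 0.016 × 2900) = 0.6519; exp(−0.6519) = 0.5211.
C = 0.02550 × 0.5211 = 0.0133 kg/m³.

0.0133 kg/m³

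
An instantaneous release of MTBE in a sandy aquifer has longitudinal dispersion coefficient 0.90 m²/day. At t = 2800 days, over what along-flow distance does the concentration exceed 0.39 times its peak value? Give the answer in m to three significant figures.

195 m

The plume is Gaussian with σ = √(2Dt) = √(2 × 0.90 × 2800) = 70.99 m.
C/C_peak = exp(−Δx²/(2σ²)) = 0.39 ⇒ Δx = σ·√(−2 ln 0.39) = 70.99 × 1.372 = 97.40 m.
Width = 2Δx = 195 m.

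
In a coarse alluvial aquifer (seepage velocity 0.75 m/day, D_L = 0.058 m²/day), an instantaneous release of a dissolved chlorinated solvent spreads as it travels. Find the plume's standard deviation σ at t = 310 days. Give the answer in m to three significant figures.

6.00 m

Dispersive spreading gives a Gaussian with σ² = 2Dt; advection only shifts the center.
σ = √(2 × 0.058 × 310) = 6.00 m.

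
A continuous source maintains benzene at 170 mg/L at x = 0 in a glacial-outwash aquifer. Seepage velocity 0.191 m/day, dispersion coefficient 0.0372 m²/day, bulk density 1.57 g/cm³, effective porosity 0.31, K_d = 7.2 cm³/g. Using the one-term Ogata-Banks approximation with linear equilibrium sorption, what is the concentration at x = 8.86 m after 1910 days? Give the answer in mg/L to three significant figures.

Retardation factor R = 1 + ρ_b·K_d/n = 1 + 1.57 × 7.2/0.31 = 37.46.
Sorption retards both mechanisms: v_R = v/R = 0.005099 m/day, D_R = D/R = 0.0009931 m²/day.
v_R·t = 0.005099 × 1910 = 9.73909 m; 2√(D_R t) = 2.755 m; argument = (8.86 − 9.73909)/2.755 = -0.3191.
C = C₀ × ½·erfc(-0.3191) = 170 × 0.6741 = 115 mg/L.

115 mg/L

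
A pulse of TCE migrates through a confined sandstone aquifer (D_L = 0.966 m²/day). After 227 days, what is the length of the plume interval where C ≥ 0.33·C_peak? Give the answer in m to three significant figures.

The plume is Gaussian with σ = √(2Dt) = √(2 × 0.966 × 227) = 20.94 m.
C/C_peak = exp(−Δx²/(2σ²)) = 0.33 ⇒ Δx = σ·√(−2 ln 0.33) = 20.94 × 1.489 = 31.18 m.
Width = 2Δx = 62.4 m.

62.4 m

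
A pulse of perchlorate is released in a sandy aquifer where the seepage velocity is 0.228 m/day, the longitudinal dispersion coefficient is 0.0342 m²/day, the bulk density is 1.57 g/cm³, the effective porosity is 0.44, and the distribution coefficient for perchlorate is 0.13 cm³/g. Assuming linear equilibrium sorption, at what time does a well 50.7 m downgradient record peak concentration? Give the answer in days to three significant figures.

325 days

Retardation factor R = 1 + ρ_b·K_d/n = 1 + 1.57 × 0.13/0.44 = 1.464.
Sorption retards both mechanisms: v_R = v/R = 0.1557 m/day, D_R = D/R = 0.02336 m²/day.
Peak time from v_R²t² + 2D_R t − x² = 0: t = (√(D_R² + v_R²x²) − D_R)/v_R².
√(D_R² + v_R²x²) = √(0.02336² + 0.1557² × 50.7²) = 7.894; v_R² = 0.02424.
t = (7.894 − 0.02336)/0.02424 = 325 days.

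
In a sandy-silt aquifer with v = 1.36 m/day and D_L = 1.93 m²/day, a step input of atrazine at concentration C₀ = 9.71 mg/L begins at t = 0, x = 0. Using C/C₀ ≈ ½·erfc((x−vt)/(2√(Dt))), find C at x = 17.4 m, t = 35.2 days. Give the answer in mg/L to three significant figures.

For a continuous step input, C/C₀ ≈ ½·erfc((x−vt)/(2√(Dt))).
vt = 1.36 × 35.2 = 47.872 m and 2√(Dt) = 2√(1.93 × 35.2) = 16.48 m.
Argument (x−vt)/(2√(Dt)) = (17.4 − 47.872)/16.48 = -1.849; ½·erfc(-1.849) = 0.9955.
C = 9.71 × 0.9955 = 9.67 mg/L.

9.67 mg/L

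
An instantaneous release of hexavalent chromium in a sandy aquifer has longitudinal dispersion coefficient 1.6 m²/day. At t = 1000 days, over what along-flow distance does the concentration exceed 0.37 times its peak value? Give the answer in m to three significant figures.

160 m

The plume is Gaussian with σ = √(2Dt) = √(2 × 1.6 × 1000) = 56.57 m.
C/C_peak = exp(−Δx²/(2σ²)) = 0.37 ⇒ Δx = σ·√(−2 ln 0.37) = 56.57 × 1.410 = 79.76 m.
Width = 2Δx = 160 m.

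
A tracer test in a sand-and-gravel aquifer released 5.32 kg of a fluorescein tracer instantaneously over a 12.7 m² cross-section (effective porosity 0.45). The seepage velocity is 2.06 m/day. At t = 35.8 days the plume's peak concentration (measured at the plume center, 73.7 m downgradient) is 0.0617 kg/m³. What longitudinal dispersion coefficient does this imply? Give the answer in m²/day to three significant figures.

0.506 m²/day

At the plume center C_max = M/(n_e·A·√(4πDt)), so D = M²/(4πt·(n_e·A·C_max)²).
n_e·A·C_max = 0.45 × 12.7 × 0.0617 = 0.3526 kg/m.
D = 5.32²/(4π × 35.8 × 0.3526²) = 0.506 m²/day.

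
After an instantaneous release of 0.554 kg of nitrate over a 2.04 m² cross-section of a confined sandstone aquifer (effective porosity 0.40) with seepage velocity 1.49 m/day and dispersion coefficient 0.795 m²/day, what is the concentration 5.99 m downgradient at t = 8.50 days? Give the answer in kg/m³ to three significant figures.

0.0142 kg/m³

For an instantaneous plane source, C(x,t) = M/(n_e·A·√(4πDt)) · exp(−(x−vt)²/(4Dt)), with n_e·A the pore (flow) area.
Plume center vt = 1.49 × 8.50 = 12.665 m, so the well at 5.99 m is 6.675 m upgradient of the peak.
√(4πDt) = 9.215 m, giving peak height M/(n_e·A·√(4πDt)) = 0.554/(0.40 × 2.04 × 9.215) = 0.07368 kg/m³.
(x−vt)²/(4Dt) = (-6.675)²/(4 × 0.795 × 8.50) = 1.648; exp(−1.648) = 0.1924.
C = 0.07368 × 0.1924 = 0.0142 kg/m³.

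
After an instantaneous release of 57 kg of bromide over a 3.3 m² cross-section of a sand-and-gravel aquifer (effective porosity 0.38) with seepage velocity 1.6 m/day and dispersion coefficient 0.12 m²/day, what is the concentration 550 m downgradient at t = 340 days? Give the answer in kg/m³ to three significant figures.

1.61 kg/m³

For an instantaneous plane source, C(x,t) = M/(n_e·A·√(4πDt)) · exp(−(x−vt)²/(4Dt)), with n_e·A the pore (flow) area.
Plume center vt = 1.6 × 340 = 544 m, so the well at 550 m is 6 m downgradient of the peak.
√(4πDt) = 22.64 m, giving peak height M/(n_e·A·√(4πDt)) = 57/(0.38 × 3.3 × 22.64) = 2.008 kg/m³.
(x−vt)²/(4Dt) = (6)²/(4 × 0.12 × 340) = 0.2206; exp(−0.2206) = 0.8020.
C = 2.008 × 0.8020 = 1.61 kg/m³.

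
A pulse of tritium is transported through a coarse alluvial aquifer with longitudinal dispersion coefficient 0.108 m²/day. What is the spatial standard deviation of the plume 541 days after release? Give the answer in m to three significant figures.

Dispersive spreading gives a Gaussian with σ² = 2Dt; advection only shifts the center.
σ = √(2 × 0.108 × 541) = 10.8 m.

10.8 m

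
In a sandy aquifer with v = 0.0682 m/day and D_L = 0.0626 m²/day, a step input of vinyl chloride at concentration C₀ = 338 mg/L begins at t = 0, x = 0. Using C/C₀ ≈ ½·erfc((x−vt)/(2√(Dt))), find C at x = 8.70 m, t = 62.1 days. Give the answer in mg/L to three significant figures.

18.5 mg/L

For a continuous step input, C/C₀ ≈ ½·erfc((x−vt)/(2√(Dt))).
vt = 0.0682 × 62.1 = 4.23522 m and 2√(Dt) = 2√(0.0626 × 62.1) = 3.943 m.
Argument (x−vt)/(2√(Dt)) = (8.70 − 4.23522)/3.943 = 1.132; ½·erfc(1.132) = 0.05470.
C = 338 × 0.05470 = 18.5 mg/L.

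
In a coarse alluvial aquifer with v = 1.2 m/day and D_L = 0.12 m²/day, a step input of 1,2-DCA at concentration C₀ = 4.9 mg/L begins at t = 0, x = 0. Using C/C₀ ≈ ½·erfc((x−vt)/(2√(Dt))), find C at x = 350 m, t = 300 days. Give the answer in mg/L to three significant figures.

4.32 mg/L

For a continuous step input, C/C₀ ≈ ½·erfc((x−vt)/(2√(Dt))).
vt = 1.2 × 300 = 360 m and 2√(Dt) = 2√(0.12 × 300) = 12.00 m.
Argument (x−vt)/(2√(Dt)) = (350 − 360)/12.00 = -0.8333; ½·erfc(-0.8333) = 0.8807.
C = 4.9 × 0.8807 = 4.32 mg/L.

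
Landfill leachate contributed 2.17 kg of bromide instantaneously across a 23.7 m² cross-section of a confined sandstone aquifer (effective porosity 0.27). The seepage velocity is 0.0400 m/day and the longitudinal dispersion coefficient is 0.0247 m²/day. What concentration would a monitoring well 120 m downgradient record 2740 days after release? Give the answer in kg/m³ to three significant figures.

For an instantaneous plane source, C(x,t) = M/(n_e·A·√(4πDt)) · exp(−(x−vt)²/(4Dt)), with n_e·A the pore (flow) area.
Plume center vt = 0.0400 × 2740 = 109.6 m, so the well at 120 m is 10.4 m downgradient of the peak.
√(4πDt) = 29.16 m, giving peak height M/(n_e·A·√(4πDt)) = 2.17/(0.27 × 23.7 × 29.16) = 0.01163 kg/m³.
(x−vt)²/(4Dt) = (10.4)²/(4 × 0.0247 × 2740) = 0.3995; exp(−0.3995) = 0.6707.
C = 0.01163 × 0.6707 = 0.00780 kg/m³.

0.00780 kg/m³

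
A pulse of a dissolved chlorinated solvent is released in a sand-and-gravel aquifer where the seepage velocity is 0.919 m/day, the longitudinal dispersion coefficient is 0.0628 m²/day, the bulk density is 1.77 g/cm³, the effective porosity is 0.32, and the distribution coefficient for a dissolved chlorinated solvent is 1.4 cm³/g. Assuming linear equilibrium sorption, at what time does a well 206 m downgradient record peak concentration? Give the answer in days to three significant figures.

Retardation factor R = 1 + ρ_b·K_d/n = 1 + 1.77 × 1.4/0.32 = 8.744.
Sorption retards both mechanisms: v_R = v/R = 0.1051 m/day, D_R = D/R = 0.007182 m²/day.
Peak time from v_R²t² + 2D_R t − x² = 0: t = (√(D_R² + v_R²x²) − D_R)/v_R².
√(D_R² + v_R²x²) = √(0.007182² + 0.1051² × 206²) = 21.65; v_R² = 0.01105.
t = (21.65 − 0.007182)/0.01105 = 1960 days.

1960 days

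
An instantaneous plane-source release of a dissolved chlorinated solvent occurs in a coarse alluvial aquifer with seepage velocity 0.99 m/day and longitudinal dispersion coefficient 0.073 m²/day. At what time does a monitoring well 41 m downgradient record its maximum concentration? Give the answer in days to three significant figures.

For the 1D instantaneous-source solution, setting ∂C/∂t = 0 at fixed x gives v²t² + 2Dt − x² = 0, so t = (√(D² + v²x²) − D)/v².
√(D² + v²x²) = √(0.073² + 0.99² × 41²) = 40.59; v² = 0.9801.
t = (40.59 − 0.073)/0.9801 = 41.3 days (vs. the pure-advection estimate x/v = 41.4 d).

41.3 days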